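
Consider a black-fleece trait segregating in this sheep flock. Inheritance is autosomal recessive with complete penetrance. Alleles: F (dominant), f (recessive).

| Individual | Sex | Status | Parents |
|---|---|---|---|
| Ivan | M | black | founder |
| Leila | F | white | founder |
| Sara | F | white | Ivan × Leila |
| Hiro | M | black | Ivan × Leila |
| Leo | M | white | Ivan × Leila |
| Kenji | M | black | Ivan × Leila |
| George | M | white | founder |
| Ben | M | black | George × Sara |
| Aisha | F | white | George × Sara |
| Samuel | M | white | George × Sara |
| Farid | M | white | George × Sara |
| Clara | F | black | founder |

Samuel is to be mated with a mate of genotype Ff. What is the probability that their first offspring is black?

1/6

George is white so carries F and passed f to Ben (ff), so George is Ff.
Sara is white so carries F and received f from Ivan (ff), so Sara is Ff.
Samuel is a white offspring of George (Ff) × Sara (Ff), whose cross gives 1/4 FF : 1/2 Ff : 1/4 ff; conditioning on being white, Samuel is FF with probability 1/3, Ff with probability 2/3.
Summing over parental genotype combinations, P(offspring is black) = 2/3·1/4 = 1/6.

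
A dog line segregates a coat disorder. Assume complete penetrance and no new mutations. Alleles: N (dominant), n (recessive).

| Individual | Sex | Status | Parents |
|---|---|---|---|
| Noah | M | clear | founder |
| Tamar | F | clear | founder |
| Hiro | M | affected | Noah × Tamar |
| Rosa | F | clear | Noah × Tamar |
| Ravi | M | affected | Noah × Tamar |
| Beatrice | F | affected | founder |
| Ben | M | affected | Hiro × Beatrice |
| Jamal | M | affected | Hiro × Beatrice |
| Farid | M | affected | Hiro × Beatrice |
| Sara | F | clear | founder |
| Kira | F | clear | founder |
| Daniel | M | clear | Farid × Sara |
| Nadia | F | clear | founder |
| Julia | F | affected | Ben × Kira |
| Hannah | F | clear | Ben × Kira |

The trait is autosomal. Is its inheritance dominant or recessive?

Noah and Tamar are both clear yet have an affected child Hiro. Under dominance, an affected child requires at least one affected parent, so the trait cannot be dominant.

recessive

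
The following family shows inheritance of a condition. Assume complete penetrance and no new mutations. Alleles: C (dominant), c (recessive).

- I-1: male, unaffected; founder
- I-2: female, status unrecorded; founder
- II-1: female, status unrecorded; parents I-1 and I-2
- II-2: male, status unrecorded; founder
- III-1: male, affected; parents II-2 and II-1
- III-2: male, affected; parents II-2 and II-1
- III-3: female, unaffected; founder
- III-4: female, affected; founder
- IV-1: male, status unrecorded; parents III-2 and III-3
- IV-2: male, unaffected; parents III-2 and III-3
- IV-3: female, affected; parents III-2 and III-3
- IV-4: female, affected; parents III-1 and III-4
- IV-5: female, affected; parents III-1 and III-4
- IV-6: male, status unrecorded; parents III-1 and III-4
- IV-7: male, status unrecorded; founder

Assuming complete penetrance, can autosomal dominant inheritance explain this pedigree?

Yes

A consistent assignment under autosomal dominant exists: I-1 cc, I-2 CC, II-1 Cc, II-2 CC, III-1 CC, III-2 Cc, III-3 cc, III-4 CC, IV-1 Cc, IV-2 cc, IV-3 Cc, IV-4 CC, IV-5 CC, IV-6 CC, IV-7 CC.
In this assignment every recorded phenotype matches its genotype and every non-founder's genotype is obtainable from its parents' genotypes, so the pedigree is consistent.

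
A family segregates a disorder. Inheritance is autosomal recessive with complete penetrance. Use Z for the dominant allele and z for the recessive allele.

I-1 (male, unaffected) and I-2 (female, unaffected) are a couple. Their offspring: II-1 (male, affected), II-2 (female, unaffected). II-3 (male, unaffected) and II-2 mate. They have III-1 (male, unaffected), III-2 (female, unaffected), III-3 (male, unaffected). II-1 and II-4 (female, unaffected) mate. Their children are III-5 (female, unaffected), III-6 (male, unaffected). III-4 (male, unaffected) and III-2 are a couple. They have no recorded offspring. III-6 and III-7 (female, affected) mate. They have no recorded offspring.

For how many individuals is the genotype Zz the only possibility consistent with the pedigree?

4

Obligate heterozygotes: I-1 is unaffected so carries Z and passed z to II-1 (zz), so I-1 is Zz; I-2 is unaffected so carries Z and passed z to II-1 (zz), so I-2 is Zz; III-5 is unaffected so carries Z and received z from II-1 (zz), so III-5 is Zz; III-6 is unaffected so carries Z and received z from II-1 (zz), so III-6 is Zz.
Every other individual is either homozygous by phenotype or has at least one consistent homozygous assignment, so the count is 4.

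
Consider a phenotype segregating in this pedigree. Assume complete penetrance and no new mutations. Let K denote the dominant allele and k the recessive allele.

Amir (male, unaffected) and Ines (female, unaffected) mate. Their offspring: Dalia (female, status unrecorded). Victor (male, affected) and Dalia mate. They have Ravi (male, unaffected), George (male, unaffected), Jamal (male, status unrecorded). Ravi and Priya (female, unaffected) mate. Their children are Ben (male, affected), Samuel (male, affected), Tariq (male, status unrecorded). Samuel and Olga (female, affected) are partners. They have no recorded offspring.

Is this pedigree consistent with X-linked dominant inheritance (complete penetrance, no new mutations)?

No

Under X-linked dominant, Ben (affected, male) cannot arise from Ravi (unaffected) × Priya (unaffected).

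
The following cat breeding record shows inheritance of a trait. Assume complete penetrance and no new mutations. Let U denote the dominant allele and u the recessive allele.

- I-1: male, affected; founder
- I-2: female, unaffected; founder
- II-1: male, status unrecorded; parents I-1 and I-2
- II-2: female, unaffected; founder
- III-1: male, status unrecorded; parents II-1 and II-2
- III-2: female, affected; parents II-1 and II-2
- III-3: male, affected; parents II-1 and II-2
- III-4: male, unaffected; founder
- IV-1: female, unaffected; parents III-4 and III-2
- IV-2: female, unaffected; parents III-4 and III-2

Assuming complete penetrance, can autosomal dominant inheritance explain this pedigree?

Yes

A consistent assignment under autosomal dominant exists: I-1 UU, I-2 uu, II-1 Uu, II-2 uu, III-1 Uu, III-2 Uu, III-3 Uu, III-4 uu, IV-1 uu, IV-2 uu.
In this assignment every recorded phenotype matches its genotype and every non-founder's genotype is obtainable from its parents' genotypes, so the pedigree is consistent.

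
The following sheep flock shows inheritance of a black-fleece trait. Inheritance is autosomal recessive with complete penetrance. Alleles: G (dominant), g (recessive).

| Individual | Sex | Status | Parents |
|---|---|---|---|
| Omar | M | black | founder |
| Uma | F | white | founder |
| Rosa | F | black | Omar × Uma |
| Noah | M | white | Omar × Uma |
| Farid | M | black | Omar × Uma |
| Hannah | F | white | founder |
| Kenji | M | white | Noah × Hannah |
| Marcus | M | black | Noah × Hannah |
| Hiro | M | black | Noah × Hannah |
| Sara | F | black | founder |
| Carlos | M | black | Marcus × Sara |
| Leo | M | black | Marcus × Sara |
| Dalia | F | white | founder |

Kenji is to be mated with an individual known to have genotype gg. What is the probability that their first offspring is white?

Noah is white so carries G and received g from Omar (gg), so Noah is Gg.
Hannah is white so carries G and passed g to Marcus (gg), so Hannah is Gg.
Kenji is a white offspring of Noah (Gg) × Hannah (Gg), whose cross gives 1/4 GG : 1/2 Gg : 1/4 gg; conditioning on being white, Kenji is GG with probability 1/3, Gg with probability 2/3.
Summing over parental genotype combinations, P(offspring is white) = 1/3·1 + 2/3·1/2 = 2/3.

2/3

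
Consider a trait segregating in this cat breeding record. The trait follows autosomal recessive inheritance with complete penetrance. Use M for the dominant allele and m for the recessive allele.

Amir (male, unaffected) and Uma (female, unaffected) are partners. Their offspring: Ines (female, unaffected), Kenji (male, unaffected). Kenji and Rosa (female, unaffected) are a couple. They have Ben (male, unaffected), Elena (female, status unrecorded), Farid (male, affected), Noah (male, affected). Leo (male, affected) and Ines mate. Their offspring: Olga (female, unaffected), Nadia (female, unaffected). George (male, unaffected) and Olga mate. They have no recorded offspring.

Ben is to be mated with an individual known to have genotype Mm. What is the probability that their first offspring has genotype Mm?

Kenji is unaffected so carries M and passed m to Farid (mm), so Kenji is Mm.
Rosa is unaffected so carries M and passed m to Farid (mm), so Rosa is Mm.
Ben is an unaffected offspring of Kenji (Mm) × Rosa (Mm), whose cross gives 1/4 MM : 1/2 Mm : 1/4 mm; conditioning on being unaffected, Ben is MM with probability 1/3, Mm with probability 2/3.
Summing over parental genotype combinations, P(offspring has genotype Mm) = 1/3·1/2 + 2/3·1/2 = 1/2.

1/2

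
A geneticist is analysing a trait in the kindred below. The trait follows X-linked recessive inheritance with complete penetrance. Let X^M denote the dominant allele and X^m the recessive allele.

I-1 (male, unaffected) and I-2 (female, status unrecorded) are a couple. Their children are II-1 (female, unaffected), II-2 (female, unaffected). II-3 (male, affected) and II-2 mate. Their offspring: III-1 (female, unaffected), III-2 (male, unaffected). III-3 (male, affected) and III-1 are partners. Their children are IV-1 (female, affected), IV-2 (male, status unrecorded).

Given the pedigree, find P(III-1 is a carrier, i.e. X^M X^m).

III-1 is unaffected so carries M and received m from II-3 (X^m Y), so III-1 is X^M X^m, giving P(X^M X^m) = 1.

1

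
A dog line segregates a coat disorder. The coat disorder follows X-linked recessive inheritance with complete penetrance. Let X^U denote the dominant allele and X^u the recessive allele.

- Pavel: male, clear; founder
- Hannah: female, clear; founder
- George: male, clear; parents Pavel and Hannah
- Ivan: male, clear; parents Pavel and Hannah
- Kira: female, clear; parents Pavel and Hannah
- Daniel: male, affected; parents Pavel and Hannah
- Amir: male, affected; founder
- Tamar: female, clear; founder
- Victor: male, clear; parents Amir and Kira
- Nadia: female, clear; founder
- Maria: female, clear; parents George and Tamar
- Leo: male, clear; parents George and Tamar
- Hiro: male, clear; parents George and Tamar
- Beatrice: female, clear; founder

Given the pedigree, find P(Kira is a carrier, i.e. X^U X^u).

1/3

Pavel is clear, so Pavel is X^U Y.
Hannah is clear so carries U and passed u to Daniel (X^u Y), so Hannah is X^U X^u.
Their cross gives offspring ratios 1/2 X^U X^U : 1/2 X^U X^u. Conditioning on Kira being clear, P(X^U X^u) = 1/2 / 1 = 1/2 before taking Kira's own offspring into account.
Amir is affected, so Amir is X^u Y.
Now use Kira's offspring. Probability of each recorded status — clear son Victor: 1/2 if Kira is X^U X^u, 1 if X^U X^U.
Bayes: P(X^U X^u) = 1/2·1/2 / (1/2·1/2 + 1/2·1) = 1/3.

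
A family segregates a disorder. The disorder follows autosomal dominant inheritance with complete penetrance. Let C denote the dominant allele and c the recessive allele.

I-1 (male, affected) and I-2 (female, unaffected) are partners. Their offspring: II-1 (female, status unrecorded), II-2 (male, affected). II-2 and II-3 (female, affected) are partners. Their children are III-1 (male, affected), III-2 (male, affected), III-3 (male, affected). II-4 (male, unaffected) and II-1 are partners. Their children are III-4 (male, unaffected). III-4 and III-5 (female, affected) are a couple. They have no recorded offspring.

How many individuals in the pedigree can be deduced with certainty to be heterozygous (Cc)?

Obligate heterozygotes: II-2 is affected so carries C and received c from I-2 (cc), so II-2 is Cc.
Every other individual is either homozygous by phenotype or has at least one consistent homozygous assignment, so the count is 1.

1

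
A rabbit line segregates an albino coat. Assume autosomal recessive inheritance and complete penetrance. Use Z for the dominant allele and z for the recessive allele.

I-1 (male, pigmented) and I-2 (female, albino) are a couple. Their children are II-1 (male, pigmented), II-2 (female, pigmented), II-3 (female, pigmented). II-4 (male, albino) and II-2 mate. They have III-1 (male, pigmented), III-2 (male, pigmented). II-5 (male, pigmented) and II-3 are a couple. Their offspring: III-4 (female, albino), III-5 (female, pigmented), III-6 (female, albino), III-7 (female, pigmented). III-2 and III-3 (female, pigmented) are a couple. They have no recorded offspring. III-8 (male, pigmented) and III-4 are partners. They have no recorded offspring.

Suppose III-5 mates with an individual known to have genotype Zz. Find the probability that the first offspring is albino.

1/6

II-5 is pigmented so carries Z and passed z to III-4 (zz), so II-5 is Zz.
II-3 is pigmented so carries Z and received z from I-2 (zz), so II-3 is Zz.
III-5 is a pigmented offspring of II-5 (Zz) × II-3 (Zz), whose cross gives 1/4 ZZ : 1/2 Zz : 1/4 zz; conditioning on being pigmented, III-5 is ZZ with probability 1/3, Zz with probability 2/3.
Summing over parental genotype combinations, P(offspring is albino) = 2/3·1/4 = 1/6.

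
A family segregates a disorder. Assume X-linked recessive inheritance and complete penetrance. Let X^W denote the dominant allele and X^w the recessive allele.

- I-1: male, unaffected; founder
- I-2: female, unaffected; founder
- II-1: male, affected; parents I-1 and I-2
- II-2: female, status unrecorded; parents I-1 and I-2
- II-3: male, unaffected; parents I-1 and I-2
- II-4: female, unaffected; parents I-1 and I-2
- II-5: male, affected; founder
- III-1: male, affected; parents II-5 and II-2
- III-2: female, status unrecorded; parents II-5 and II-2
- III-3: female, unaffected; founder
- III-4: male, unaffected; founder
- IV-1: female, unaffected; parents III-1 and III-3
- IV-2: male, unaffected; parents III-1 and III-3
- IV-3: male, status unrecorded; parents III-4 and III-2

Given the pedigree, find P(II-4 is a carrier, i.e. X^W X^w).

I-1 is unaffected, so I-1 is X^W Y.
I-2 is unaffected so carries W and passed w to II-1 (X^w Y), so I-2 is X^W X^w.
Their cross gives offspring ratios 1/2 X^W X^W : 1/2 X^W X^w. Conditioning on II-4 being unaffected, P(X^W X^w) = 1/2 / 1 = 1/2.

1/2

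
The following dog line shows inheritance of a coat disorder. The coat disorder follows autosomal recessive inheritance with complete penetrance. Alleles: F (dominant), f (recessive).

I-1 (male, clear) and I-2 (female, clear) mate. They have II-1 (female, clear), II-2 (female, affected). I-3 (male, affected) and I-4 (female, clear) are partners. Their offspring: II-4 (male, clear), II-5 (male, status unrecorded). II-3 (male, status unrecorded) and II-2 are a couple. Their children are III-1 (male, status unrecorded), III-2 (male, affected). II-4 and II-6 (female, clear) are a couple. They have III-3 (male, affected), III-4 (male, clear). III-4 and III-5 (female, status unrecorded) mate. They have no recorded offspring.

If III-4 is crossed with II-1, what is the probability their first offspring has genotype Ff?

4/9

II-4 is clear so carries F and received f from I-3 (ff), so II-4 is Ff.
II-6 is clear so carries F and passed f to III-3 (ff), so II-6 is Ff.
III-4 is a clear offspring of II-4 (Ff) × II-6 (Ff), whose cross gives 1/4 FF : 1/2 Ff : 1/4 ff; conditioning on being clear, III-4 is FF with probability 1/3, Ff with probability 2/3.
I-1 is clear so carries F and passed f to II-2 (ff), so I-1 is Ff.
I-2 is clear so carries F and passed f to II-2 (ff), so I-2 is Ff.
II-1 is a clear offspring of I-1 (Ff) × I-2 (Ff), whose cross gives 1/4 FF : 1/2 Ff : 1/4 ff; conditioning on being clear, II-1 is FF with probability 1/3, Ff with probability 2/3.
Summing over parental genotype combinations, P(offspring has genotype Ff) = 2/9·1/2 + 2/9·1/2 + 4/9·1/2 = 4/9.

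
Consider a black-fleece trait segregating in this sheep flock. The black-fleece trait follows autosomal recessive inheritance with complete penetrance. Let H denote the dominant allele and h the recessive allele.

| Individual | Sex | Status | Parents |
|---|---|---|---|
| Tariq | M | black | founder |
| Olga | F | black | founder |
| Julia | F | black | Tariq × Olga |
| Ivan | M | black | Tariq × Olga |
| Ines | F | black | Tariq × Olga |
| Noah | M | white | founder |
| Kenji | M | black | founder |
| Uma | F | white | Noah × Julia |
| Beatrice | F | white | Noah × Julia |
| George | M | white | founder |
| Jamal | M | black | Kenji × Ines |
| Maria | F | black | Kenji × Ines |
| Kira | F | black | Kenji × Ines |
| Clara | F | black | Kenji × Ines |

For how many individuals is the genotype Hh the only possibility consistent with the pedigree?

2

Obligate heterozygotes: Uma is white so carries H and received h from Julia (hh), so Uma is Hh; Beatrice is white so carries H and received h from Julia (hh), so Beatrice is Hh.
Every other individual is either homozygous by phenotype or has at least one consistent homozygous assignment, so the count is 2.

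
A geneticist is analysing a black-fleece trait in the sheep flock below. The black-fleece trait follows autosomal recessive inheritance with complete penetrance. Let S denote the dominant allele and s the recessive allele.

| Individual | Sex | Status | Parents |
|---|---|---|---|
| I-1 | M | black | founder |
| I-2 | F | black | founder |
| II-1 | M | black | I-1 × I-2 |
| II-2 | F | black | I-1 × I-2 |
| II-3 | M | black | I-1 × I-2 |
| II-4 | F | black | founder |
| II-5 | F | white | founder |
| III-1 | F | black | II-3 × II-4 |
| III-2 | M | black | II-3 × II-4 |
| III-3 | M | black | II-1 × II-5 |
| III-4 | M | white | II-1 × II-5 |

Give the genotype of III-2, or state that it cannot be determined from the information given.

III-2 is black, so III-2 is ss.

ss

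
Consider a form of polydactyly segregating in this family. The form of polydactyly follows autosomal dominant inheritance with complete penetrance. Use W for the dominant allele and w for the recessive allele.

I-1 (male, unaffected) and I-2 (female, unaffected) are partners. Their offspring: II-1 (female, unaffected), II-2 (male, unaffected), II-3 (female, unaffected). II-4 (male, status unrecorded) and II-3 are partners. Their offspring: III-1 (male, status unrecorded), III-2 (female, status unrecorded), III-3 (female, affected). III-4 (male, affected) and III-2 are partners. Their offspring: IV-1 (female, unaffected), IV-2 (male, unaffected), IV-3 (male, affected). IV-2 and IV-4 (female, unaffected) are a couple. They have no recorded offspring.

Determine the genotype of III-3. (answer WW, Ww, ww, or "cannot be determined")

Ww

From phenotype alone, III-3 is WW or Ww.
III-3 is affected so carries W and received w from II-3 (ww), so III-3 is Ww.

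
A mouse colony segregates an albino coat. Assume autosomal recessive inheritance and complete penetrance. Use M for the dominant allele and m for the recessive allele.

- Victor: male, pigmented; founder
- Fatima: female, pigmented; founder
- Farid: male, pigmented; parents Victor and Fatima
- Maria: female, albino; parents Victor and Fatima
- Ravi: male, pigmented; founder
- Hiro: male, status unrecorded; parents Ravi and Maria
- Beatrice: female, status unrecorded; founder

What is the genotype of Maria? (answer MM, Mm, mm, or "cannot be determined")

Maria is albino, so Maria is mm.

mm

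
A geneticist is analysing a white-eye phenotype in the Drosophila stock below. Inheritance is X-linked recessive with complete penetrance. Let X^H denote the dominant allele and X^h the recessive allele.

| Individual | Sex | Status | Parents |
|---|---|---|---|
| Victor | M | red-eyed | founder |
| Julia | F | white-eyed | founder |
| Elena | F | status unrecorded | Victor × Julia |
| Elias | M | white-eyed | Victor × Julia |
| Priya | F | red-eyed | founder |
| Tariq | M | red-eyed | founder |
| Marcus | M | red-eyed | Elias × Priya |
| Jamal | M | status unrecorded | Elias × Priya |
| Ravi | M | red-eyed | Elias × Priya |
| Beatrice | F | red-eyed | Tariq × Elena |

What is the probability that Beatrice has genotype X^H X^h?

Tariq is red-eyed, so Tariq is X^H Y.
Elena received H from Victor (X^H Y) and received h from Julia (X^h X^h), so Elena is X^H X^h.
Their cross gives offspring ratios 1/2 X^H X^H : 1/2 X^H X^h. Conditioning on Beatrice being red-eyed, P(X^H X^h) = 1/2 / 1 = 1/2.

1/2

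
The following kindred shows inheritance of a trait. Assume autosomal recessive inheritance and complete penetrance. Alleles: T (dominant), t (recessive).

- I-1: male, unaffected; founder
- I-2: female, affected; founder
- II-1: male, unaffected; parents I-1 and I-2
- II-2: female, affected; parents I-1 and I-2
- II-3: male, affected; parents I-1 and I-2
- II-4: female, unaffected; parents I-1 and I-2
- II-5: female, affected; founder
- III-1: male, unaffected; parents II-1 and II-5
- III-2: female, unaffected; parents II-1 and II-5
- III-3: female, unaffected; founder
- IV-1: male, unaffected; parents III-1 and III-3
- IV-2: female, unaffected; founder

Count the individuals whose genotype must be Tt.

5

Obligate heterozygotes: I-1 is unaffected so carries T and passed t to II-2 (tt), so I-1 is Tt; II-1 is unaffected so carries T and received t from I-2 (tt), so II-1 is Tt; II-4 is unaffected so carries T and received t from I-2 (tt), so II-4 is Tt; III-1 is unaffected so carries T and received t from II-5 (tt), so III-1 is Tt; III-2 is unaffected so carries T and received t from II-5 (tt), so III-2 is Tt.
Every other individual is either homozygous by phenotype or has at least one consistent homozygous assignment, so the count is 5.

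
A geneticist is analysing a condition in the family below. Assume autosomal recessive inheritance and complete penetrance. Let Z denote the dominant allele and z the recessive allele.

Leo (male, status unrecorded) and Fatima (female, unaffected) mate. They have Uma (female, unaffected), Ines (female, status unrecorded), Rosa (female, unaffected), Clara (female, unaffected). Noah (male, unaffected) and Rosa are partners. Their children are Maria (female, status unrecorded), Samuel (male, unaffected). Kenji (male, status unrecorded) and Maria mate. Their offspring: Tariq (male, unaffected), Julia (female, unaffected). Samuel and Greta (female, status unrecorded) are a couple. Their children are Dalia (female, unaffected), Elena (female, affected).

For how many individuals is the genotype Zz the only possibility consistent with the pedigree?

Obligate heterozygotes: Samuel is unaffected so carries Z and passed z to Elena (zz), so Samuel is Zz.
Every other individual is either homozygous by phenotype or has at least one consistent homozygous assignment, so the count is 1.

1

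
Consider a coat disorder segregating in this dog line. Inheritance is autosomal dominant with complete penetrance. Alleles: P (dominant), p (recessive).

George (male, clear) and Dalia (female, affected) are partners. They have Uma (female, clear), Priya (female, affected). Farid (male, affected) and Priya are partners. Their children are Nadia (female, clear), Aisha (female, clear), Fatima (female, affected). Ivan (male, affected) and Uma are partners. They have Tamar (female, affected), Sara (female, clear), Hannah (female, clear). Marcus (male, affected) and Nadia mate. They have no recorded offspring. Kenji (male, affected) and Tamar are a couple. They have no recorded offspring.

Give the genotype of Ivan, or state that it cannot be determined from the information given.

Pp

From phenotype alone, Ivan is PP or Pp.
Ivan is affected so carries P and passed p to Sara (pp), so Ivan is Pp.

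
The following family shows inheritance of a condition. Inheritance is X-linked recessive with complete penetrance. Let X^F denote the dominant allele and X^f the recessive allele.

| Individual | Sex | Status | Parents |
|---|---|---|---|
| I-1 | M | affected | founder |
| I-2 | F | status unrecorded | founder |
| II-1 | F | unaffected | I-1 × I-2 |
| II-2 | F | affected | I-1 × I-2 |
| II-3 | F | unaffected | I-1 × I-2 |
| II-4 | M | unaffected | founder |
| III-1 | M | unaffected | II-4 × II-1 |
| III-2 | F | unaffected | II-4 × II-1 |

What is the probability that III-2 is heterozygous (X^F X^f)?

II-4 is unaffected, so II-4 is X^F Y.
II-1 is unaffected so carries F and received f from I-1 (X^f Y), so II-1 is X^F X^f.
Their cross gives offspring ratios 1/2 X^F X^F : 1/2 X^F X^f. Conditioning on III-2 being unaffected, P(X^F X^f) = 1/2 / 1 = 1/2.

1/2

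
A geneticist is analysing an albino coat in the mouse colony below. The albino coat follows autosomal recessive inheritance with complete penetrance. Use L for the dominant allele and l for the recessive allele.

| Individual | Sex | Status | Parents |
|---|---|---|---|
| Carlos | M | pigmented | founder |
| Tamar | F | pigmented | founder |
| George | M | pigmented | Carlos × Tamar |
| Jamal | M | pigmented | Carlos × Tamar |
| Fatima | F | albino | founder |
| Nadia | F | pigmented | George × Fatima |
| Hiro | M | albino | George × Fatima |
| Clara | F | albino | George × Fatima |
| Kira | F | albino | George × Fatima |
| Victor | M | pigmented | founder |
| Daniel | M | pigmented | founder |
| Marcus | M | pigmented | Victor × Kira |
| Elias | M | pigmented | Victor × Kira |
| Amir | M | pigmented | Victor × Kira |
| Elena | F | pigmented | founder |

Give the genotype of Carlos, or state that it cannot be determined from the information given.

cannot be determined

Carlos's phenotype allows LL or Ll, and no parent or child forces a single allele at both positions; consistent genotype assignments exist with Carlos as LL or Ll.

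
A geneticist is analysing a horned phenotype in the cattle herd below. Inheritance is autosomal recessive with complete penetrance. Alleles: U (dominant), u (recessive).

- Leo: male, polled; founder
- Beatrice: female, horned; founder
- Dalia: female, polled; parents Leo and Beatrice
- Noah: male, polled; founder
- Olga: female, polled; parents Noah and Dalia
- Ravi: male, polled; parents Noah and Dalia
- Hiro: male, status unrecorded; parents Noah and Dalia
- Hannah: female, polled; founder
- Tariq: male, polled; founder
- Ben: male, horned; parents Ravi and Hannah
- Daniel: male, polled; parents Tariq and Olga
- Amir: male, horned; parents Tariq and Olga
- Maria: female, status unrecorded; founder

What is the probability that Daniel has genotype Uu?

2/3

Tariq is polled so carries U and passed u to Amir (uu), so Tariq is Uu.
Olga is polled so carries U and passed u to Amir (uu), so Olga is Uu.
Their cross gives offspring ratios 1/4 UU : 1/2 Uu : 1/4 uu. Conditioning on Daniel being polled, P(Uu) = 1/2 / 3/4 = 2/3.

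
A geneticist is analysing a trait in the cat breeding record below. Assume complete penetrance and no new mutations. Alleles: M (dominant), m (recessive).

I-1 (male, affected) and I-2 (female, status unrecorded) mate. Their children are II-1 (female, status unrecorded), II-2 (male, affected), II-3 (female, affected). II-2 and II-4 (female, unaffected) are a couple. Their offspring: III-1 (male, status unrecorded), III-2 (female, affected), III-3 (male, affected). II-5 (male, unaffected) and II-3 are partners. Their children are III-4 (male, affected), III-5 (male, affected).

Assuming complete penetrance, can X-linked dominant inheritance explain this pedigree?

Under X-linked dominant, III-3 (affected, male) cannot arise from II-2 (affected) × II-4 (unaffected).

No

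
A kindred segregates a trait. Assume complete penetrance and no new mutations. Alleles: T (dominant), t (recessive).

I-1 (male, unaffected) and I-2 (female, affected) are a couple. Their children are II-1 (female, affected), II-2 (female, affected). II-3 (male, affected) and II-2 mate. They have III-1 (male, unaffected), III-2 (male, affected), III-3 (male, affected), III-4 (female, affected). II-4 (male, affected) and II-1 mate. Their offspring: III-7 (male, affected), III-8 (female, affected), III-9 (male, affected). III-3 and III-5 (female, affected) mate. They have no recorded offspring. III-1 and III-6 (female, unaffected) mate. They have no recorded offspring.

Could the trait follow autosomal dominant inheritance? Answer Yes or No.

A consistent assignment under autosomal dominant exists: I-1 tt, I-2 TT, II-1 Tt, II-2 Tt, II-3 Tt, II-4 TT, III-1 tt, III-2 TT, III-3 TT, III-4 TT, III-5 TT, III-6 tt, III-7 TT, III-8 TT, III-9 TT.
In this assignment every recorded phenotype matches its genotype and every non-founder's genotype is obtainable from its parents' genotypes, so the pedigree is consistent.

Yes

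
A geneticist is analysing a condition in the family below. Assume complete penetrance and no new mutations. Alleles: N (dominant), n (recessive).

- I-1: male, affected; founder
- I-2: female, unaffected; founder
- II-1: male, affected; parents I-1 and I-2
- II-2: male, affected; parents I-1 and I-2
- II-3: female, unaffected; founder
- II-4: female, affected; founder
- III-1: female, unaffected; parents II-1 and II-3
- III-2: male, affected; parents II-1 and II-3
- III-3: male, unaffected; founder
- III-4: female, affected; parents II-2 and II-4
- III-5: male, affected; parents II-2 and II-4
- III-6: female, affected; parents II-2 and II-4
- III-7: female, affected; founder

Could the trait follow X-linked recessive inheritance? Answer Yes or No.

Yes

A consistent assignment under X-linked recessive exists: I-1 X^n Y, I-2 X^N X^n, II-1 X^n Y, II-2 X^n Y, II-3 X^N X^n, II-4 X^n X^n, III-1 X^N X^n, III-2 X^n Y, III-3 X^N Y, III-4 X^n X^n, III-5 X^n Y, III-6 X^n X^n, III-7 X^n X^n.
In this assignment every recorded phenotype matches its genotype and every non-founder's genotype is obtainable from its parents' genotypes, so the pedigree is consistent.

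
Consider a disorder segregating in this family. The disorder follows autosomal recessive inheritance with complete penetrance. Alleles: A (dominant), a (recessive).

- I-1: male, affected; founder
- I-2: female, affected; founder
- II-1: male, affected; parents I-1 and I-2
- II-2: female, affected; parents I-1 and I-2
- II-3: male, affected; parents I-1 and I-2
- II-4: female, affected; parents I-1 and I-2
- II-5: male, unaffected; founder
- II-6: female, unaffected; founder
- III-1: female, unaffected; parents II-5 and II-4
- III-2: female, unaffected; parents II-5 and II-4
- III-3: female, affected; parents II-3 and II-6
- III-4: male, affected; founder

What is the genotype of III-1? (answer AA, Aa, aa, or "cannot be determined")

From phenotype alone, III-1 is AA or Aa.
III-1 is unaffected so carries A and received a from II-4 (aa), so III-1 is Aa.

Aa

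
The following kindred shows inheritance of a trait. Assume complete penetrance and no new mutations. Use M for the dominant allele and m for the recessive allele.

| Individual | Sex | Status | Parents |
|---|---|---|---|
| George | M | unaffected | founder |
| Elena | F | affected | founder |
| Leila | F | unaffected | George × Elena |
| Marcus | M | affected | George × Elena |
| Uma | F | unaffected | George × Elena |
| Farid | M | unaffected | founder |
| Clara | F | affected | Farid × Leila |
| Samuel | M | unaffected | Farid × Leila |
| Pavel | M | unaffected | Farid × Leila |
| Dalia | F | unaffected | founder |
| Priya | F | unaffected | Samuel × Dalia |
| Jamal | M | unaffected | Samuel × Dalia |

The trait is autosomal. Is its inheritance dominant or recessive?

recessive

Farid and Leila are both unaffected yet have an affected child Clara. Under dominance, an affected child requires at least one affected parent, so the trait cannot be dominant.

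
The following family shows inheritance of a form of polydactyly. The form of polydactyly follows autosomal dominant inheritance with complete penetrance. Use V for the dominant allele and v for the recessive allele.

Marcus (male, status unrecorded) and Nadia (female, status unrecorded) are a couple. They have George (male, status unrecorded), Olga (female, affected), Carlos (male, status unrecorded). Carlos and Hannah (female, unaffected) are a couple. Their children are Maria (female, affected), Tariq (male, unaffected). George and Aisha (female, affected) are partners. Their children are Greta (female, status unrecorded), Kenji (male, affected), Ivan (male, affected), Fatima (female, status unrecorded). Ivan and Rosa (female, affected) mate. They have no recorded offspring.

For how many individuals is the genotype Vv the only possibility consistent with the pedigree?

2

Obligate heterozygotes: Carlos passed V to Maria (Vv, whose v came from Hannah) and passed v to Tariq (vv), so Carlos is Vv; Maria is affected so carries V and received v from Hannah (vv), so Maria is Vv.
Every other individual is either homozygous by phenotype or has at least one consistent homozygous assignment, so the count is 2.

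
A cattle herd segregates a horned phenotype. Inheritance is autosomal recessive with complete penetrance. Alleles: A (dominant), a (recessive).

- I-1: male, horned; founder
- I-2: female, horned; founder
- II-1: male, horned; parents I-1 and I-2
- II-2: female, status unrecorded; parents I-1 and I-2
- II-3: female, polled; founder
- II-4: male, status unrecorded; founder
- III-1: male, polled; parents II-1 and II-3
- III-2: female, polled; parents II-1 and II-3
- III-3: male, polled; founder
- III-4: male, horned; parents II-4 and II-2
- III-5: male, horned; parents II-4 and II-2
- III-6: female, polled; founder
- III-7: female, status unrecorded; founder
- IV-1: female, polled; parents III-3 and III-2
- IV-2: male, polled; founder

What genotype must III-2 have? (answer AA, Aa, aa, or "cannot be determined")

From phenotype alone, III-2 is AA or Aa.
III-2 is polled so carries A and received a from II-1 (aa), so III-2 is Aa.

Aa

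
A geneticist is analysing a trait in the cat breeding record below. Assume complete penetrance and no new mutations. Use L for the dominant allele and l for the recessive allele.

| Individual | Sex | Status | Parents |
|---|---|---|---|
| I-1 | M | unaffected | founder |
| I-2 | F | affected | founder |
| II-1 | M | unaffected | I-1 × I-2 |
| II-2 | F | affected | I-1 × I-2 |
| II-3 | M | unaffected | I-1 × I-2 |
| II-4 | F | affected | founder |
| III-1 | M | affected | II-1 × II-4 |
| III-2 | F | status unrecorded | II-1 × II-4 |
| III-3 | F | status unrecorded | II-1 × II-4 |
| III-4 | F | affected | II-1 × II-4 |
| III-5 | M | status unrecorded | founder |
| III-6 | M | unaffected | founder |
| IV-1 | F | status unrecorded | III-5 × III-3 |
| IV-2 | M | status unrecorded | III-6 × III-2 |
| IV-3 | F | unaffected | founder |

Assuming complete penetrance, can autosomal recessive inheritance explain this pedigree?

Yes

A consistent assignment under autosomal recessive exists: I-1 Ll, I-2 ll, II-1 Ll, II-2 ll, II-3 Ll, II-4 ll, III-1 ll, III-2 Ll, III-3 Ll, III-4 ll, III-5 LL, III-6 LL, IV-1 LL, IV-2 LL, IV-3 LL.
In this assignment every recorded phenotype matches its genotype and every non-founder's genotype is obtainable from its parents' genotypes, so the pedigree is consistent.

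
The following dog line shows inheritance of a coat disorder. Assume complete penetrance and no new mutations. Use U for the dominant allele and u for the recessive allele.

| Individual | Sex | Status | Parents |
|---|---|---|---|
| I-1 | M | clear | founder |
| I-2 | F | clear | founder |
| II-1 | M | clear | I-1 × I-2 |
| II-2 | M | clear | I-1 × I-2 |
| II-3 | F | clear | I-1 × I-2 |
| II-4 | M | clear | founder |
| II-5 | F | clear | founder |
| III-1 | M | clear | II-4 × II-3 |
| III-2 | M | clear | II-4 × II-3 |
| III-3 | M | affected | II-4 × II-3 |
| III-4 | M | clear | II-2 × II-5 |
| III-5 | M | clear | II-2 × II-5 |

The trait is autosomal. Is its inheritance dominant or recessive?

recessive

II-4 and II-3 are both clear yet have an affected child III-3. Under dominance, an affected child requires at least one affected parent, so the trait cannot be dominant.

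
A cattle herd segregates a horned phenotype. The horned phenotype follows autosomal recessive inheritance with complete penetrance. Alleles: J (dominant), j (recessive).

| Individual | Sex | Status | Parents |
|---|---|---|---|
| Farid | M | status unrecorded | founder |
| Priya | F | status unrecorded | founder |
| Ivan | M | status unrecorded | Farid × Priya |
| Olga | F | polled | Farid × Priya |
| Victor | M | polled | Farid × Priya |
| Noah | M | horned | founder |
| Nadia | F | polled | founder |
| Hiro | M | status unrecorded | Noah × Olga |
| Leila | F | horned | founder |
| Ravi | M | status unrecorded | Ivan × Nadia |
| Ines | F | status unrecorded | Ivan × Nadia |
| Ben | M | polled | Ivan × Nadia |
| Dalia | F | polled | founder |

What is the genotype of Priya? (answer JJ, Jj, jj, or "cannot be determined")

cannot be determined

Priya's phenotype is unrecorded, and no parent or child forces a single allele at both positions; consistent genotype assignments exist with Priya as JJ or Jj or jj.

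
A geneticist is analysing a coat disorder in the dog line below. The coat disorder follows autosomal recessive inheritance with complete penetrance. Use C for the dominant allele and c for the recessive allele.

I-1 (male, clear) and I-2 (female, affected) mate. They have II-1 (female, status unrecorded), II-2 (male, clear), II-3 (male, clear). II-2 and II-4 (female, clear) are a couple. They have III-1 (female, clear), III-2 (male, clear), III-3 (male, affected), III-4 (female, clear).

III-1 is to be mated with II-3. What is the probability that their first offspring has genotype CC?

II-2 is clear so carries C and received c from I-2 (cc), so II-2 is Cc.
II-4 is clear so carries C and passed c to III-3 (cc), so II-4 is Cc.
III-1 is a clear offspring of II-2 (Cc) × II-4 (Cc), whose cross gives 1/4 CC : 1/2 Cc : 1/4 cc; conditioning on being clear, III-1 is CC with probability 1/3, Cc with probability 2/3.
II-3 is clear so carries C and received c from I-2 (cc), so II-3 is Cc.
Summing over parental genotype combinations, P(offspring has genotype CC) = 1/3·1/2 + 2/3·1/4 = 1/3.

1/3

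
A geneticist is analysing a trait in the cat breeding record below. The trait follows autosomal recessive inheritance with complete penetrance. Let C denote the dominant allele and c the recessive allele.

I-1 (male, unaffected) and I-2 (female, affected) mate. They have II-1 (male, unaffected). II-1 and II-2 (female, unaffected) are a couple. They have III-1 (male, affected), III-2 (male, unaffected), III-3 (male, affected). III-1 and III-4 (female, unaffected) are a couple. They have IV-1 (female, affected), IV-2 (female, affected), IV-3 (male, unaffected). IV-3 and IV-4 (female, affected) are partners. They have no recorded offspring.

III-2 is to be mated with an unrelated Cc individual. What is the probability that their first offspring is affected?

II-1 is unaffected so carries C and received c from I-2 (cc), so II-1 is Cc.
II-2 is unaffected so carries C and passed c to III-1 (cc), so II-2 is Cc.
III-2 is an unaffected offspring of II-1 (Cc) × II-2 (Cc), whose cross gives 1/4 CC : 1/2 Cc : 1/4 cc; conditioning on being unaffected, III-2 is CC with probability 1/3, Cc with probability 2/3.
Summing over parental genotype combinations, P(offspring is affected) = 2/3·1/4 = 1/6.

1/6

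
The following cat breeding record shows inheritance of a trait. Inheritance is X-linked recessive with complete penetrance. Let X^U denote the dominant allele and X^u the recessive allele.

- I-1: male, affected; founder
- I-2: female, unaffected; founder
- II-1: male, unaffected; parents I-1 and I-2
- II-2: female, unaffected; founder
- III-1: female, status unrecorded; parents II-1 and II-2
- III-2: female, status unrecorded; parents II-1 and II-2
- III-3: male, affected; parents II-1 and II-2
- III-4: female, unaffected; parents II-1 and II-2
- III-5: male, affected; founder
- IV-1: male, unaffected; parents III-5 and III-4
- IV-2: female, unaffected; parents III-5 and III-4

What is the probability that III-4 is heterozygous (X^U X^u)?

II-1 is unaffected, so II-1 is X^U Y.
II-2 is unaffected so carries U and passed u to III-3 (X^u Y), so II-2 is X^U X^u.
Their cross gives offspring ratios 1/2 X^U X^U : 1/2 X^U X^u. Conditioning on III-4 being unaffected, P(X^U X^u) = 1/2 / 1 = 1/2 before taking III-4's own offspring into account.
III-5 is affected, so III-5 is X^u Y.
Now use III-4's offspring. Probability of each recorded status — unaffected son IV-1: 1/2 if III-4 is X^U X^u, 1 if X^U X^U; unaffected daughter IV-2: 1/2 if III-4 is X^U X^u, 1 if X^U X^U.
Bayes: P(X^U X^u) = 1/2·1/4 / (1/2·1/4 + 1/2·1) = 1/5.

1/5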